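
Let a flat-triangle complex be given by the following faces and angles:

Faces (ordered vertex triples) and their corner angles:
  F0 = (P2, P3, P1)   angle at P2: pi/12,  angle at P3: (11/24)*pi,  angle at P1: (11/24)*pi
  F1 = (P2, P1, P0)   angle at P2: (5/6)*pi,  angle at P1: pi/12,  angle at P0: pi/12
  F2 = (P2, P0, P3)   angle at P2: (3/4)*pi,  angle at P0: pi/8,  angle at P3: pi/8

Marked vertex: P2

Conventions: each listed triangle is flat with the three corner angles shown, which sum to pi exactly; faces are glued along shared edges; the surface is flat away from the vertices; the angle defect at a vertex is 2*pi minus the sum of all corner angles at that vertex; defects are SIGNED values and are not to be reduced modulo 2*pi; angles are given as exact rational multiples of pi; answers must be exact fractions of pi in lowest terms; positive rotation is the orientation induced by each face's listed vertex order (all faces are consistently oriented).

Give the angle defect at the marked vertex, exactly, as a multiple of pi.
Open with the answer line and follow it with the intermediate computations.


Answer: defect(P2) = pi/3

Sum of corner angles at P2: (5/3)*pi
defect = 2*pi - (5/3)*pi


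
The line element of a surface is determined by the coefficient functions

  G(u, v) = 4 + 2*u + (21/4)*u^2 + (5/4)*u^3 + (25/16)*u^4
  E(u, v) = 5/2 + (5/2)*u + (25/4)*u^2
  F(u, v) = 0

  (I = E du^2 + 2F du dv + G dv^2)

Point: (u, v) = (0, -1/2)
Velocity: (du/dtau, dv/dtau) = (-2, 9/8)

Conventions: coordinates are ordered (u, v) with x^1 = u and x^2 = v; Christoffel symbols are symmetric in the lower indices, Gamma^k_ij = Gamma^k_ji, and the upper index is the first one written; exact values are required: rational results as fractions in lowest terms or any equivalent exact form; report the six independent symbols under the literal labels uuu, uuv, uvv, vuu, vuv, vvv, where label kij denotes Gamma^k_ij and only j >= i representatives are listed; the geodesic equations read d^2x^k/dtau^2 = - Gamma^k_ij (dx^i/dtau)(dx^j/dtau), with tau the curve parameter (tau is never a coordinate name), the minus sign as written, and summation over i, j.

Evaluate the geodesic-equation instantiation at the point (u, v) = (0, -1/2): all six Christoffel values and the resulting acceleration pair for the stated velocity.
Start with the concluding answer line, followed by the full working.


Answer: Gamma_uuu = 1/2, Gamma_uuv = 0, Gamma_uvv = -2/5, Gamma_vuu = 0, Gamma_vuv = 1/4, Gamma_vvv = 0; accelerations (d^2u/dtau^2, d^2v/dtau^2) = (-239/160, 9/8)

E = 5/2, F = 0, G = 4 at the point
E_u = 5/2, E_v = 0, F_u = 0, F_v = 0, G_u = 2, G_v = 0
EG - F^2 = 10;  g^inv = (1/10) * [[4, 0], [0, 5/2]]
first-kind symbols [ij,l] = (1/2)(d_i g_jl + d_j g_il - d_l g_ij): [uu,u] = E_u/2 = 5/4, [uu,v] = F_u - E_v/2 = 0, [uv,u] = E_v/2 = 0, [uv,v] = G_u/2 = 1, [vv,u] = F_v - G_u/2 = -1, [vv,v] = G_v/2 = 0
Gamma^u_ij = (G*[ij,u] - F*[ij,v])/(EG - F^2), Gamma^v_ij = (E*[ij,v] - F*[ij,u])/(EG - F^2)
Gamma_uuu = 1/2, Gamma_uuv = 0, Gamma_uvv = -2/5, Gamma_vuu = 0, Gamma_vuv = 1/4, Gamma_vvv = 0
d^2u/dtau^2 = -(Gamma_uuu*(-2)^2 + 2*Gamma_uuv*(-2)*(9/8) + Gamma_uvv*(9/8)^2) = -239/160
d^2v/dtau^2 = -(Gamma_vuu*(-2)^2 + 2*Gamma_vuv*(-2)*(9/8) + Gamma_vvv*(9/8)^2) = 9/8


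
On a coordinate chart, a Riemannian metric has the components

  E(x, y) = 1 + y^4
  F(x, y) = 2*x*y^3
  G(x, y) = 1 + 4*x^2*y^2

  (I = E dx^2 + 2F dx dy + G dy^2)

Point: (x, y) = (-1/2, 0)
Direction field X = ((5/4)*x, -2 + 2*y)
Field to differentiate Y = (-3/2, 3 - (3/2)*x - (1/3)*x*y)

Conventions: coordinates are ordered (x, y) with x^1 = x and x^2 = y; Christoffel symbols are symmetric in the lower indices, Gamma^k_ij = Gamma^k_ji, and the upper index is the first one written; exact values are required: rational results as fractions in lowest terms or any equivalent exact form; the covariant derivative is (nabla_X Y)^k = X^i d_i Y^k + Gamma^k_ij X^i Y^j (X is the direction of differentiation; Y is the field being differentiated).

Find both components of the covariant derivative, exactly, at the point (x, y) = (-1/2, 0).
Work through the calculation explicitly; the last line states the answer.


E = 1, F = 0, G = 1 at the point
E_x = 0, E_y = 0, F_x = 0, F_y = 0, G_x = 0, G_y = 0
EG - F^2 = 1;  g^inv = (1) * [[1, 0], [0, 1]]
first-kind symbols [ij,l] = (1/2)(d_i g_jl + d_j g_il - d_l g_ij): [xx,x] = E_x/2 = 0, [xx,y] = F_x - E_y/2 = 0, [xy,x] = E_y/2 = 0, [xy,y] = G_x/2 = 0, [yy,x] = F_y - G_x/2 = 0, [yy,y] = G_y/2 = 0
Gamma^x_ij = (G*[ij,x] - F*[ij,y])/(EG - F^2), Gamma^y_ij = (E*[ij,y] - F*[ij,x])/(EG - F^2)
Gamma_xxx = 0, Gamma_xxy = 0, Gamma_xyy = 0, Gamma_yxx = 0, Gamma_yxy = 0, Gamma_yyy = 0
X = (-5/8, -2), Y = (-3/2, 15/4) at the point

Answer: (nabla_X Y)^x = 0, (nabla_X Y)^y = 29/48


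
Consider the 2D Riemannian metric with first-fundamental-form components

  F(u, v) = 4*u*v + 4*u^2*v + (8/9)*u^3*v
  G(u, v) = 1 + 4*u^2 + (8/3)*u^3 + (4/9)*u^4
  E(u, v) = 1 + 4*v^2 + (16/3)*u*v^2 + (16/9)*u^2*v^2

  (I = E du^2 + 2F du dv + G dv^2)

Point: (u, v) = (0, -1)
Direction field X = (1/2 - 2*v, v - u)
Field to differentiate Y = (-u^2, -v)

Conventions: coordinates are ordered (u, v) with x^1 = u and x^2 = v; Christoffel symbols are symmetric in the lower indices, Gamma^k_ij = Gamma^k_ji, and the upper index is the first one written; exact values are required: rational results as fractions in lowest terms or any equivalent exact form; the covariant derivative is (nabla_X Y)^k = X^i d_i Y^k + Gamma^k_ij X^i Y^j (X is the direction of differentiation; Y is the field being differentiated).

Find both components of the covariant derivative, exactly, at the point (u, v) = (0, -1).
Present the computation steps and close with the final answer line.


E = 5, F = 0, G = 1 at the point
E_u = 16/3, E_v = -8, F_u = -4, F_v = 0, G_u = 0, G_v = 0
EG - F^2 = 5;  g^inv = (1/5) * [[1, 0], [0, 5]]
first-kind symbols [ij,l] = (1/2)(d_i g_jl + d_j g_il - d_l g_ij): [uu,u] = E_u/2 = 8/3, [uu,v] = F_u - E_v/2 = 0, [uv,u] = E_v/2 = -4, [uv,v] = G_u/2 = 0, [vv,u] = F_v - G_u/2 = 0, [vv,v] = G_v/2 = 0
Gamma^u_ij = (G*[ij,u] - F*[ij,v])/(EG - F^2), Gamma^v_ij = (E*[ij,v] - F*[ij,u])/(EG - F^2)
Gamma_uuu = 8/15, Gamma_uuv = -4/5, Gamma_uvv = 0, Gamma_vuu = 0, Gamma_vuv = 0, Gamma_vvv = 0
X = (5/2, -1), Y = (0, 1) at the point

Answer: (nabla_X Y)^u = -2, (nabla_X Y)^v = 1


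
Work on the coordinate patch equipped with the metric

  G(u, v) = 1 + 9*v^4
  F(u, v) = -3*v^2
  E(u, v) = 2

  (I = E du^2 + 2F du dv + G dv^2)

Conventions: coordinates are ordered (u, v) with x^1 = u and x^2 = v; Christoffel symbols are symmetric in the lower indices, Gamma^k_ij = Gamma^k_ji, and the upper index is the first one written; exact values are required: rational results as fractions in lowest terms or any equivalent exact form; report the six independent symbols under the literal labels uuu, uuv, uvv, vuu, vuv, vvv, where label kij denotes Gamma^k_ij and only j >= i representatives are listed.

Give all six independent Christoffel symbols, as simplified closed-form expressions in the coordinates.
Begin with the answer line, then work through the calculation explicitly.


Answer: Gamma_uuu = 0, Gamma_uuv = 0, Gamma_uvv = -6*v/(9*v^4 + 2), Gamma_vuu = 0, Gamma_vuv = 0, Gamma_vvv = 18*v^3/(9*v^4 + 2)

E = 2; F = -3*v^2; G = 1 + 9*v^4
Gamma^k_ij = (1/2) g^{kl} (d_i g_jl + d_j g_il - d_l g_ij), with g^inv = (1/(EG-F^2)) [[G, -F], [-F, E]]
first partials: E_u = 0, E_v = 0, F_u = 0, F_v = -6*v, G_u = 0, G_v = 36*v^3
D = EG - F^2 = 2 + 9*v^4
expanded: Gamma^u_uu = (G E_u - 2F F_u + F E_v)/(2D), Gamma^u_uv = (G E_v - F G_u)/(2D), Gamma^u_vv = (2G F_v - G G_u - F G_v)/(2D), Gamma^v_uu = (2E F_u - E E_v - F E_u)/(2D), Gamma^v_uv = (E G_u - F E_v)/(2D), Gamma^v_vv = (E G_v - 2F F_v + F G_u)/(2D); substitute and cancel common factors


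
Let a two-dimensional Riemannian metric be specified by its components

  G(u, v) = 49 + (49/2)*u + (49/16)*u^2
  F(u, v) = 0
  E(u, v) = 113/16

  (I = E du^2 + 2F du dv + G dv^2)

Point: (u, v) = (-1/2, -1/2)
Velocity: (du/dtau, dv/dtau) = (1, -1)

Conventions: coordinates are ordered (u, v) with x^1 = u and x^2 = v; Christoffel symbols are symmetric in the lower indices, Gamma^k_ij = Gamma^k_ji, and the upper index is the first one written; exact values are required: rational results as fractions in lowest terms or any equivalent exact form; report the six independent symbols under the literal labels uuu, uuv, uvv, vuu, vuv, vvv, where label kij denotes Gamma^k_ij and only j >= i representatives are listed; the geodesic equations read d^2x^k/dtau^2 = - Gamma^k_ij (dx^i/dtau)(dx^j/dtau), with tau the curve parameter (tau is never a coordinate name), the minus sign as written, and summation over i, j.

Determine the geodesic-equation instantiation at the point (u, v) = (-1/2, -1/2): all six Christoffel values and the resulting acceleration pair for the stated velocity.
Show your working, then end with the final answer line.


E = 113/16, F = 0, G = 2401/64 at the point
E_u = 0, E_v = 0, F_u = 0, F_v = 0, G_u = 343/16, G_v = 0
EG - F^2 = 271313/1024;  g^inv = (1024/271313) * [[2401/64, 0], [0, 113/16]]
first-kind symbols [ij,l] = (1/2)(d_i g_jl + d_j g_il - d_l g_ij): [uu,u] = E_u/2 = 0, [uu,v] = F_u - E_v/2 = 0, [uv,u] = E_v/2 = 0, [uv,v] = G_u/2 = 343/32, [vv,u] = F_v - G_u/2 = -343/32, [vv,v] = G_v/2 = 0
Gamma^u_ij = (G*[ij,u] - F*[ij,v])/(EG - F^2), Gamma^v_ij = (E*[ij,v] - F*[ij,u])/(EG - F^2)
Gamma_uuu = 0, Gamma_uuv = 0, Gamma_uvv = -343/226, Gamma_vuu = 0, Gamma_vuv = 2/7, Gamma_vvv = 0
d^2u/dtau^2 = -(Gamma_uuu*(1)^2 + 2*Gamma_uuv*(1)*(-1) + Gamma_uvv*(-1)^2) = 343/226
d^2v/dtau^2 = -(Gamma_vuu*(1)^2 + 2*Gamma_vuv*(1)*(-1) + Gamma_vvv*(-1)^2) = 4/7

Answer: Gamma_uuu = 0, Gamma_uuv = 0, Gamma_uvv = -343/226, Gamma_vuu = 0, Gamma_vuv = 2/7, Gamma_vvv = 0; accelerations (d^2u/dtau^2, d^2v/dtau^2) = (343/226, 4/7)


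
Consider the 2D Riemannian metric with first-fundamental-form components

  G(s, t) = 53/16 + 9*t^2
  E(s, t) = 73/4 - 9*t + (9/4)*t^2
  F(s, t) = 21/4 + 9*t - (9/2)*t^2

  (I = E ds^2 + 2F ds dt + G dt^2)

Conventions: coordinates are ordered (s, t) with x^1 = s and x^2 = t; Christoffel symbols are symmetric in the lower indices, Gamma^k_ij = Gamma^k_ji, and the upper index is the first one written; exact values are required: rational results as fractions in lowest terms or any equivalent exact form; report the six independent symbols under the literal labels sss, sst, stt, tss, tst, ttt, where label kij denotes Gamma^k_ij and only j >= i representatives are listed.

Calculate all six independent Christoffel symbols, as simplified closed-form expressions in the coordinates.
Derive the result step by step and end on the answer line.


E = 73/4 - 9*t + (9/4)*t^2; F = 21/4 + 9*t - (9/2)*t^2; G = 53/16 + 9*t^2
Gamma^k_ij = (1/2) g^{kl} (d_i g_jl + d_j g_il - d_l g_ij), with g^inv = (1/(EG-F^2)) [[G, -F], [-F, E]]
first partials: E_s = 0, E_t = -9 + (9/2)*t, F_s = 0, F_t = 9 - 9*t, G_s = 0, G_t = 18*t
D = EG - F^2 = 2105/64 - (1989/16)*t + (8829/64)*t^2
expanded: Gamma^s_ss = (G E_s - 2F F_s + F E_t)/(2D), Gamma^s_st = (G E_t - F G_s)/(2D), Gamma^s_tt = (2G F_t - G G_s - F G_t)/(2D), Gamma^t_ss = (2E F_s - E E_t - F E_s)/(2D), Gamma^t_st = (E G_s - F E_t)/(2D), Gamma^t_tt = (E G_t - 2F F_t + F G_s)/(2D); substitute and cancel common factors

Answer: Gamma_sss = (-648*t^3 + 2592*t^2 - 1836*t - 1512)/(8829*t^2 - 7956*t + 2105), Gamma_sst = (1296*t^3 - 2592*t^2 + 477*t - 954)/(8829*t^2 - 7956*t + 2105), Gamma_stt = (-2592*t^3 - 4932*t + 1908)/(8829*t^2 - 7956*t + 2105), Gamma_tss = (-324*t^3 + 1944*t^2 - 5220*t + 5256)/(8829*t^2 - 7956*t + 2105), Gamma_tst = (648*t^3 - 2592*t^2 + 1836*t + 1512)/(8829*t^2 - 7956*t + 2105), Gamma_ttt = (-1296*t^3 + 2592*t^2 + 8352*t - 3024)/(8829*t^2 - 7956*t + 2105)


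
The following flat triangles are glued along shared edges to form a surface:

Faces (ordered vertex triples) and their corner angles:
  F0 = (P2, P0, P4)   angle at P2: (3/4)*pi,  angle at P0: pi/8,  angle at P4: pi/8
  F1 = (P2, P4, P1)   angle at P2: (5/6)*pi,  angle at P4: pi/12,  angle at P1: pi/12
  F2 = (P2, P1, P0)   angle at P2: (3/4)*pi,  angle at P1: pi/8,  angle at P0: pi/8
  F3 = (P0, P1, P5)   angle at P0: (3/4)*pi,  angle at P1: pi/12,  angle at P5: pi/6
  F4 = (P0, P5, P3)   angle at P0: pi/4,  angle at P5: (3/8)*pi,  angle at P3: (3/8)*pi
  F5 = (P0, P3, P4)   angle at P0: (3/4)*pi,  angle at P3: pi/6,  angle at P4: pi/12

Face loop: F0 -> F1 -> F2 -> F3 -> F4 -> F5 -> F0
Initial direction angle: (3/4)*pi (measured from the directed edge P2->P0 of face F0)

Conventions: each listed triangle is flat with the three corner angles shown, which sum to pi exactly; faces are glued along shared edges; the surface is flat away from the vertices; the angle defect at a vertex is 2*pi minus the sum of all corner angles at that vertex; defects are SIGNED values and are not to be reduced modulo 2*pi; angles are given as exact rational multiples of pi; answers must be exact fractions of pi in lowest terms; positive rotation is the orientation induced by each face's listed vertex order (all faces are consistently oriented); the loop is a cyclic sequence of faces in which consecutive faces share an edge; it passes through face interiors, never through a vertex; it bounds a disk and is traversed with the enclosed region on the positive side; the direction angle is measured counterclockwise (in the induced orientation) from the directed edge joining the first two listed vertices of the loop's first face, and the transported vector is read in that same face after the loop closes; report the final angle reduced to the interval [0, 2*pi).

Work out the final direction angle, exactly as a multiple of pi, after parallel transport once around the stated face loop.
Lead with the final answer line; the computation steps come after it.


Answer: final direction angle = (5/12)*pi

enclosed vertex P0: corner angles sum to 2*pi, defect = 2*pi - 2*pi = 0
enclosed vertex P2: corner angles sum to (7/3)*pi, defect = 2*pi - (7/3)*pi = -pi/3
adding the enclosed defects to the starting angle (mod 2*pi, induced orientation) gives the holonomy
final angle = (3/4)*pi - pi/3 = (5/12)*pi (mod 2*pi)


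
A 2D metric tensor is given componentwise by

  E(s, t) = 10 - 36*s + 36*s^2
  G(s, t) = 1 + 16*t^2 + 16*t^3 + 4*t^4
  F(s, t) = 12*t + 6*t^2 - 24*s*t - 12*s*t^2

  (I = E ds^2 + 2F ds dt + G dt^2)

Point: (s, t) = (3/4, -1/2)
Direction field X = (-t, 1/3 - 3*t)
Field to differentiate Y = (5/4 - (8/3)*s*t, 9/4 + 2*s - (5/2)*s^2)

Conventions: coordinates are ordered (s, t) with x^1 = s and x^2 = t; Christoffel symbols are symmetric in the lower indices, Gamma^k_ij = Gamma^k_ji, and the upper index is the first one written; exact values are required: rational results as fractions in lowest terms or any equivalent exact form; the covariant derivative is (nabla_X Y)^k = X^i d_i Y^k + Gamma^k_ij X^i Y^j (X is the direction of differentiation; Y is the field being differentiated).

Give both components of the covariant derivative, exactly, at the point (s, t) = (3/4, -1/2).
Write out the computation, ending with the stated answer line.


E = 13/4, F = 9/4, G = 13/4 at the point
E_s = 18, E_t = 0, F_s = 9, F_t = -3, G_s = 0, G_t = -6
EG - F^2 = 11/2;  g^inv = (2/11) * [[13/4, -9/4], [-9/4, 13/4]]
first-kind symbols [ij,l] = (1/2)(d_i g_jl + d_j g_il - d_l g_ij): [ss,s] = E_s/2 = 9, [ss,t] = F_s - E_t/2 = 9, [st,s] = E_t/2 = 0, [st,t] = G_s/2 = 0, [tt,s] = F_t - G_s/2 = -3, [tt,t] = G_t/2 = -3
Gamma^s_ij = (G*[ij,s] - F*[ij,t])/(EG - F^2), Gamma^t_ij = (E*[ij,t] - F*[ij,s])/(EG - F^2)
Gamma_sss = 18/11, Gamma_sst = 0, Gamma_stt = -6/11, Gamma_tss = 18/11, Gamma_tst = 0, Gamma_ttt = -6/11
X = (1/2, 11/6), Y = (9/4, 75/32) at the point

Answer: (nabla_X Y)^s = -1233/352, (nabla_X Y)^t = -485/352


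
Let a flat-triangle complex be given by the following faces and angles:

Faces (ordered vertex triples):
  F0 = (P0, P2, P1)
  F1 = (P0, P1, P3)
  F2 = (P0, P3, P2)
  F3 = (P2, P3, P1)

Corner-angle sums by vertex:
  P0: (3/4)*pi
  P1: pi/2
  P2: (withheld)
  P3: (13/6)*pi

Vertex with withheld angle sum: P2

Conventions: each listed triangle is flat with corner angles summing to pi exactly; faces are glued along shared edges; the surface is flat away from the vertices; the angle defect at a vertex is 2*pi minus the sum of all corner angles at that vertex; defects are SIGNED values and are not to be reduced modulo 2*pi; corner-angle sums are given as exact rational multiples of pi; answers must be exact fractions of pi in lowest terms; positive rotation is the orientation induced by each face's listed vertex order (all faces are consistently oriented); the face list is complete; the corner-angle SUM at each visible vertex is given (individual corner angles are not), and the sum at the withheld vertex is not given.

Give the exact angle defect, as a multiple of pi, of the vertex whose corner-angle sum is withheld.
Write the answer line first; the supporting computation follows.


Answer: defect(P2) = (17/12)*pi

V = 4, E = 6, F = 4; chi = V - E + F = 2
Gauss-Bonnet: total defect = 2*pi*chi = 4*pi; visible defects sum to (31/12)*pi


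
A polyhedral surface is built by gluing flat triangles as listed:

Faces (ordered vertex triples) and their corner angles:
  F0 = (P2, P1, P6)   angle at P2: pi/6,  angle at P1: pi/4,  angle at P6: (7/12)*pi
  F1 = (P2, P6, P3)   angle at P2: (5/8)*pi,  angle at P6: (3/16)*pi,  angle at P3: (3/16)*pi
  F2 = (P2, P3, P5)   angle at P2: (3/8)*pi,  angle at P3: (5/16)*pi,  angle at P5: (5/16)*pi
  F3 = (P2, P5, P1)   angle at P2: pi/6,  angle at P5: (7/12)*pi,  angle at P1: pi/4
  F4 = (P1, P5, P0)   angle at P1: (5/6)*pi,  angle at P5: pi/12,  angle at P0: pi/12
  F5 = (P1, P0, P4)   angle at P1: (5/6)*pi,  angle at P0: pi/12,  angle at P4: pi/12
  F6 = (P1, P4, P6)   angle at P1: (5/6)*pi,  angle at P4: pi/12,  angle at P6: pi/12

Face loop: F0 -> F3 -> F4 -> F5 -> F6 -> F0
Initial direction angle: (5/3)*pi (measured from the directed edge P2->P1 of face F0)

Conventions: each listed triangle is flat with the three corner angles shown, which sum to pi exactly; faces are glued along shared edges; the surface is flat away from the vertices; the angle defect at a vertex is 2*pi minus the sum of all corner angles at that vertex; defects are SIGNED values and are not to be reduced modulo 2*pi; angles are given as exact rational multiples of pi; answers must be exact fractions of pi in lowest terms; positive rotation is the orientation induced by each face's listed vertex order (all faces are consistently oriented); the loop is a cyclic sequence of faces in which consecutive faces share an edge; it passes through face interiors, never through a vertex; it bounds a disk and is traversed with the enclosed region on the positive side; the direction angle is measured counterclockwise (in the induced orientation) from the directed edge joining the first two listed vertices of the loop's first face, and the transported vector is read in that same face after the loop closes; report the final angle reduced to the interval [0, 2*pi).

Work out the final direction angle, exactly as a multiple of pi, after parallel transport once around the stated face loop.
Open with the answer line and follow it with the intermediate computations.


Answer: final direction angle = (2/3)*pi

enclosed vertex P1: corner angles sum to 3*pi, defect = 2*pi - 3*pi = -pi
summing the enclosed defects onto the initial angle, mod 2*pi in the induced orientation:
final angle = (5/3)*pi - pi = (2/3)*pi (mod 2*pi)


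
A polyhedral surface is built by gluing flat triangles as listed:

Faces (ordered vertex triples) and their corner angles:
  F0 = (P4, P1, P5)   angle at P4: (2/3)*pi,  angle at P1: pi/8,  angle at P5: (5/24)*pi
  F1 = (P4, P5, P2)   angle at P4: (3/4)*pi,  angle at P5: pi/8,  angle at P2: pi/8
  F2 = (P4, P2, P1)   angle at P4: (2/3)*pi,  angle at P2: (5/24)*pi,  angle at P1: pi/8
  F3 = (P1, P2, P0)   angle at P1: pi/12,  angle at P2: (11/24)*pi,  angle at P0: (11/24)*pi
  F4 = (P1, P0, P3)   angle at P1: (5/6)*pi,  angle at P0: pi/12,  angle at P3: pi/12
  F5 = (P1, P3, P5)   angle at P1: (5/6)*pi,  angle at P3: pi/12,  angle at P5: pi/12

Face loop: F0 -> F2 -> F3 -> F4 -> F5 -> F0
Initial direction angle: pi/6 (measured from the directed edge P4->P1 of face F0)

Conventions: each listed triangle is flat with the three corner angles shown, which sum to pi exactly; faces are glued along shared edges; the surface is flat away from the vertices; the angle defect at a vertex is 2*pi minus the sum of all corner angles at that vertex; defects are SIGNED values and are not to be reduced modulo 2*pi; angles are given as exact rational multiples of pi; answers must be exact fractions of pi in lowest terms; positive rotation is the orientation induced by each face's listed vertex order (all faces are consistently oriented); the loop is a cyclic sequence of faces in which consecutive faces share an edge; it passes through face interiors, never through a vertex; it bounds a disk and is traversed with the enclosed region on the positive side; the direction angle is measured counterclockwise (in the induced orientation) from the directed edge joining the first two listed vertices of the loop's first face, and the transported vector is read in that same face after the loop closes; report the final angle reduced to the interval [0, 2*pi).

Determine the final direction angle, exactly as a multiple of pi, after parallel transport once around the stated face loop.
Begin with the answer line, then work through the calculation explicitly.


Answer: final direction angle = pi/6

enclosed vertex P1: corner angles sum to 2*pi, defect = 2*pi - 2*pi = 0
summing the enclosed defects onto the initial angle, mod 2*pi in the induced orientation:
final angle = pi/6 + 0 = pi/6 (mod 2*pi)


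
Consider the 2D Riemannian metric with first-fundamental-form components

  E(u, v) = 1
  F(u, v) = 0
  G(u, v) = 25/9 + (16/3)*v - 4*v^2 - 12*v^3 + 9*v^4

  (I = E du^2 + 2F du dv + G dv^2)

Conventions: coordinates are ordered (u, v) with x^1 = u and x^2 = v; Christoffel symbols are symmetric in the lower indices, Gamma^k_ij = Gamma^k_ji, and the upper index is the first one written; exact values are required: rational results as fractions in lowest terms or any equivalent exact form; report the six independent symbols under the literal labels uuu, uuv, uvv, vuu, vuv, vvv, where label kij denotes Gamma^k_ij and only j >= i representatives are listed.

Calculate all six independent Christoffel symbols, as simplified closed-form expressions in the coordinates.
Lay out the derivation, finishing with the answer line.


E = 1; F = 0; G = 25/9 + (16/3)*v - 4*v^2 - 12*v^3 + 9*v^4
Gamma^k_ij = (1/2) g^{kl} (d_i g_jl + d_j g_il - d_l g_ij), with g^inv = (1/(EG-F^2)) [[G, -F], [-F, E]]
first partials: E_u = 0, E_v = 0, F_u = 0, F_v = 0, G_u = 0, G_v = 16/3 - 8*v - 36*v^2 + 36*v^3
D = EG - F^2 = 25/9 + (16/3)*v - 4*v^2 - 12*v^3 + 9*v^4
expanded: Gamma^u_uu = (G E_u - 2F F_u + F E_v)/(2D), Gamma^u_uv = (G E_v - F G_u)/(2D), Gamma^u_vv = (2G F_v - G G_u - F G_v)/(2D), Gamma^v_uu = (2E F_u - E E_v - F E_u)/(2D), Gamma^v_uv = (E G_u - F E_v)/(2D), Gamma^v_vv = (E G_v - 2F F_v + F G_u)/(2D); substitute and cancel common factors

Answer: Gamma_uuu = 0, Gamma_uuv = 0, Gamma_uvv = 0, Gamma_vuu = 0, Gamma_vuv = 0, Gamma_vvv = (162*v^3 - 162*v^2 - 36*v + 24)/(81*v^4 - 108*v^3 - 36*v^2 + 48*v + 25)


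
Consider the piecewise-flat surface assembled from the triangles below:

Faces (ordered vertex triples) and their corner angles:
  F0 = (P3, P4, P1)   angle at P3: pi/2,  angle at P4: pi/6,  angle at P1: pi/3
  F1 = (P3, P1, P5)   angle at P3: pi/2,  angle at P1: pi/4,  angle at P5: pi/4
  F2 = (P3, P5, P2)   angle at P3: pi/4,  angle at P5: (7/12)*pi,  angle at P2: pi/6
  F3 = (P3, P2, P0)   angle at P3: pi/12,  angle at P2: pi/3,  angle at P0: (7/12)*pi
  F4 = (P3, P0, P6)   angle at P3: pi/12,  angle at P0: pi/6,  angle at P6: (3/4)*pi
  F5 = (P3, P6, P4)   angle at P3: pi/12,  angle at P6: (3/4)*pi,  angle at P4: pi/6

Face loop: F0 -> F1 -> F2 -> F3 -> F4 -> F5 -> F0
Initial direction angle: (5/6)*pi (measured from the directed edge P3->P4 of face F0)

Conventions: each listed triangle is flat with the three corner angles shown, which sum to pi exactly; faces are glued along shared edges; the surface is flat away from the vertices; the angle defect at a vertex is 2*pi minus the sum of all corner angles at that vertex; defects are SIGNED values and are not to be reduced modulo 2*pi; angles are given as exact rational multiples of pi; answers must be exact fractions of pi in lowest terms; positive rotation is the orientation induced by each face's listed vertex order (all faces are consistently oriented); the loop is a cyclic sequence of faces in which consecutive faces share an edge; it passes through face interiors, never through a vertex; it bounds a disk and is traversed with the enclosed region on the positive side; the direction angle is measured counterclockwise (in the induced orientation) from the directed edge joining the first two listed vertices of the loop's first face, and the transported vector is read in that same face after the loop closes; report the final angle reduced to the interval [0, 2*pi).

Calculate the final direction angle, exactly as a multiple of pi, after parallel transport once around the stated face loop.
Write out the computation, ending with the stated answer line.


enclosed vertex P3: corner angles sum to (3/2)*pi, defect = 2*pi - (3/2)*pi = pi/2
by Gauss-Bonnet the loop rotates the vector by the enclosed defect sum (positive orientation, mod 2*pi)
final angle = (5/6)*pi + pi/2 = (4/3)*pi (mod 2*pi)

Answer: final direction angle = (4/3)*pi


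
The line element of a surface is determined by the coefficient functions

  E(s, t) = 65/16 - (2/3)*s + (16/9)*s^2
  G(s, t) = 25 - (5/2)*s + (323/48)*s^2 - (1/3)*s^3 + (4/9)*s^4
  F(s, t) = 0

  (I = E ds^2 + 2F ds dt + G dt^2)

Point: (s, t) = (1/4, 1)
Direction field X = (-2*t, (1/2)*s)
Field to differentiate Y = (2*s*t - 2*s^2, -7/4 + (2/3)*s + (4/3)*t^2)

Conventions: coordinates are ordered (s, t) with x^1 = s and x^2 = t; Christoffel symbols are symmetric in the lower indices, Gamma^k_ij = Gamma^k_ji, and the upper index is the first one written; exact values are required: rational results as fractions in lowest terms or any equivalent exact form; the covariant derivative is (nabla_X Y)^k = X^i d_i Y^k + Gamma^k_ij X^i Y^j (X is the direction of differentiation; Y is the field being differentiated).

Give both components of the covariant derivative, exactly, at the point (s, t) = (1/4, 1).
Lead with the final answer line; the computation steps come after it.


Answer: (nabla_X Y)^s = -144393/73856, (nabla_X Y)^t = -3789/3824

E = 577/144, F = 0, G = 57121/2304 at the point
E_s = 2/9, E_t = 0, F_s = 0, F_t = 0, G_s = 239/288, G_t = 0
EG - F^2 = 32958817/331776;  g^inv = (331776/32958817) * [[57121/2304, 0], [0, 577/144]]
first-kind symbols [ij,l] = (1/2)(d_i g_jl + d_j g_il - d_l g_ij): [ss,s] = E_s/2 = 1/9, [ss,t] = F_s - E_t/2 = 0, [st,s] = E_t/2 = 0, [st,t] = G_s/2 = 239/576, [tt,s] = F_t - G_s/2 = -239/576, [tt,t] = G_t/2 = 0
Gamma^s_ij = (G*[ij,s] - F*[ij,t])/(EG - F^2), Gamma^t_ij = (E*[ij,t] - F*[ij,s])/(EG - F^2)
Gamma_sss = 16/577, Gamma_sst = 0, Gamma_stt = -239/2308, Gamma_tss = 0, Gamma_tst = 4/239, Gamma_ttt = 0
X = (-2, 1/8), Y = (3/8, -1/4) at the point


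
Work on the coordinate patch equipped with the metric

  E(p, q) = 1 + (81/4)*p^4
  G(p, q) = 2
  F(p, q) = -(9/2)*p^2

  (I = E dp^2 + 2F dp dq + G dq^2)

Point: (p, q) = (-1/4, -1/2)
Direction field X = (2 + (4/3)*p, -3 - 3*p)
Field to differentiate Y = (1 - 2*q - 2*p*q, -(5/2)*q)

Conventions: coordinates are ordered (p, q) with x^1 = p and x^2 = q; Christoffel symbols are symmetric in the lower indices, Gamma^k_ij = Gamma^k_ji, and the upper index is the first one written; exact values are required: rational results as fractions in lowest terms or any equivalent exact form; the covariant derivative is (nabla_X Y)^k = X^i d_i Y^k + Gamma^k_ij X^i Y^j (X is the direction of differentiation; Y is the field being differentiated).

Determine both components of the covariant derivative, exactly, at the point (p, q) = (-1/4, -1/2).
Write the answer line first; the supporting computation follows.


Answer: (nabla_X Y)^p = 212249/51096, (nabla_X Y)^q = 149565/17032

E = 1105/1024, F = -9/32, G = 2 at the point
E_p = -81/64, E_q = 0, F_p = 9/4, F_q = 0, G_p = 0, G_q = 0
EG - F^2 = 2129/1024;  g^inv = (1024/2129) * [[2, 9/32], [9/32, 1105/1024]]
first-kind symbols [ij,l] = (1/2)(d_i g_jl + d_j g_il - d_l g_ij): [pp,p] = E_p/2 = -81/128, [pp,q] = F_p - E_q/2 = 9/4, [pq,p] = E_q/2 = 0, [pq,q] = G_p/2 = 0, [qq,p] = F_q - G_p/2 = 0, [qq,q] = G_q/2 = 0
Gamma^p_ij = (G*[ij,p] - F*[ij,q])/(EG - F^2), Gamma^q_ij = (E*[ij,q] - F*[ij,p])/(EG - F^2)
Gamma_ppp = -648/2129, Gamma_ppq = 0, Gamma_pqq = 0, Gamma_qpp = 2304/2129, Gamma_qpq = 0, Gamma_qqq = 0
X = (5/3, -9/4), Y = (7/4, 5/4) at the point


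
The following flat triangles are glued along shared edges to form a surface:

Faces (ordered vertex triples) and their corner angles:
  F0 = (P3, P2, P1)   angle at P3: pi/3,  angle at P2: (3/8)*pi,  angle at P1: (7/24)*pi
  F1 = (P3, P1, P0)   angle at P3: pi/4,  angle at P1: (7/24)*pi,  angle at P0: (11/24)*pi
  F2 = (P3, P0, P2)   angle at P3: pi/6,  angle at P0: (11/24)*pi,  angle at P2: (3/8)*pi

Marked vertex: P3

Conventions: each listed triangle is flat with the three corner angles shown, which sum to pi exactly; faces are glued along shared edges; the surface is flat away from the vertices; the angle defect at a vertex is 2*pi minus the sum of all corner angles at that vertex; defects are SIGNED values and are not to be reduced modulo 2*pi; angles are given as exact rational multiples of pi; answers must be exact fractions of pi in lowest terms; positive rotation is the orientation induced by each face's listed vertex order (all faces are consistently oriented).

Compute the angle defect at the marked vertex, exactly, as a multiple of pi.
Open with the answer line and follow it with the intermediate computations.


Answer: defect(P3) = (5/4)*pi

Sum of corner angles at P3: (3/4)*pi
defect = 2*pi - (3/4)*pi


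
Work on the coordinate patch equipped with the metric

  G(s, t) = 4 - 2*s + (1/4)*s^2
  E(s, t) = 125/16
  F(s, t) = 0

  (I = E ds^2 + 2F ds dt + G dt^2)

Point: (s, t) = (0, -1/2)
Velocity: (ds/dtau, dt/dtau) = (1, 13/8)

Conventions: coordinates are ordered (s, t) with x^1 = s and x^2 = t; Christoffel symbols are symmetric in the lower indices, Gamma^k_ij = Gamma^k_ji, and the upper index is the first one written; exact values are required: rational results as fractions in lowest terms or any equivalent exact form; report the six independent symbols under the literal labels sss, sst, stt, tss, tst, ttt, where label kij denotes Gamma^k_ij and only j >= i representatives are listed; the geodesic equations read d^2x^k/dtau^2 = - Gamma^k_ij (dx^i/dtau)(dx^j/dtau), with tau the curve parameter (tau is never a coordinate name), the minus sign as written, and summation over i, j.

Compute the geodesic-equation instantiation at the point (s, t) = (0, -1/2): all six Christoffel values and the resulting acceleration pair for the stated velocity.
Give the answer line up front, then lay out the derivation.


Answer: Gamma_sss = 0, Gamma_sst = 0, Gamma_stt = 16/125, Gamma_tss = 0, Gamma_tst = -1/4, Gamma_ttt = 0; accelerations (d^2s/dtau^2, d^2t/dtau^2) = (-169/500, 13/16)

E = 125/16, F = 0, G = 4 at the point
E_s = 0, E_t = 0, F_s = 0, F_t = 0, G_s = -2, G_t = 0
EG - F^2 = 125/4;  g^inv = (4/125) * [[4, 0], [0, 125/16]]
first-kind symbols [ij,l] = (1/2)(d_i g_jl + d_j g_il - d_l g_ij): [ss,s] = E_s/2 = 0, [ss,t] = F_s - E_t/2 = 0, [st,s] = E_t/2 = 0, [st,t] = G_s/2 = -1, [tt,s] = F_t - G_s/2 = 1, [tt,t] = G_t/2 = 0
Gamma^s_ij = (G*[ij,s] - F*[ij,t])/(EG - F^2), Gamma^t_ij = (E*[ij,t] - F*[ij,s])/(EG - F^2)
Gamma_sss = 0, Gamma_sst = 0, Gamma_stt = 16/125, Gamma_tss = 0, Gamma_tst = -1/4, Gamma_ttt = 0
d^2s/dtau^2 = -(Gamma_sss*(1)^2 + 2*Gamma_sst*(1)*(13/8) + Gamma_stt*(13/8)^2) = -169/500
d^2t/dtau^2 = -(Gamma_tss*(1)^2 + 2*Gamma_tst*(1)*(13/8) + Gamma_ttt*(13/8)^2) = 13/16


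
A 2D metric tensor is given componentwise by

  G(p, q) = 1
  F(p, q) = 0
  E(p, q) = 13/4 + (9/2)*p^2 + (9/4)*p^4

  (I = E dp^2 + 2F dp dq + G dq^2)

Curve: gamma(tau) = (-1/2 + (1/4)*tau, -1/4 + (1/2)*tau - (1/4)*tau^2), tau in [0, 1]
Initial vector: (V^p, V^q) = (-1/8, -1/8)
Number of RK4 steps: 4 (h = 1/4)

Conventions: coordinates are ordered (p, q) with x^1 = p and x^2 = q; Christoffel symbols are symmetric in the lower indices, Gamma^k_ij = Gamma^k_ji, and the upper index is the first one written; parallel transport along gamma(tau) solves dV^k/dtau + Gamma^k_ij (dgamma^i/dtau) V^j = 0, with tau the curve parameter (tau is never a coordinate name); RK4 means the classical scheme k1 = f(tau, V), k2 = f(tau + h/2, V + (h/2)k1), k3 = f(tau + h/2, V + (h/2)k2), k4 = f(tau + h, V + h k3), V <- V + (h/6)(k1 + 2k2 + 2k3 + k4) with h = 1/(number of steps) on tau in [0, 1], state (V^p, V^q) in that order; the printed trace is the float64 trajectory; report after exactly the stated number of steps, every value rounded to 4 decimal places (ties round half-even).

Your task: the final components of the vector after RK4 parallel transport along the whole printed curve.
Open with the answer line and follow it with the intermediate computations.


Answer: V^p = -0.1412, V^q = -0.1250

gamma'(tau) = (1/4, 1/2 - (1/2)*tau); f(tau, V)^k = -Gamma^k_ij(gamma(tau)) gamma'^i(tau) V^j; h = 1/4; intermediate values shown to 6 dp
curve data and Christoffel symbols at the stage parameters:
  tau = 0.000000: gamma = (-0.500000, -0.250000), gamma' = (0.250000, 0.500000); Gamma_ppp = -0.622837, Gamma_ppq = 0.000000, Gamma_pqq = 0.000000, Gamma_qpp = 0.000000, Gamma_qpq = 0.000000, Gamma_qqq = 0.000000
  tau = 0.125000: gamma = (-0.468750, -0.191406), gamma' = (0.250000, 0.437500); Gamma_ppp = -0.591816, Gamma_ppq = 0.000000, Gamma_pqq = 0.000000, Gamma_qpp = 0.000000, Gamma_qpq = 0.000000, Gamma_qqq = 0.000000
  tau = 0.250000: gamma = (-0.437500, -0.140625), gamma' = (0.250000, 0.375000); Gamma_ppp = -0.559303, Gamma_ppq = 0.000000, Gamma_pqq = 0.000000, Gamma_qpp = 0.000000, Gamma_qpq = 0.000000, Gamma_qqq = 0.000000
  tau = 0.375000: gamma = (-0.406250, -0.097656), gamma' = (0.250000, 0.312500); Gamma_ppp = -0.525372, Gamma_ppq = 0.000000, Gamma_pqq = 0.000000, Gamma_qpp = 0.000000, Gamma_qpq = 0.000000, Gamma_qqq = 0.000000
  tau = 0.500000: gamma = (-0.375000, -0.062500), gamma' = (0.250000, 0.250000); Gamma_ppp = -0.490108, Gamma_ppq = 0.000000, Gamma_pqq = 0.000000, Gamma_qpp = 0.000000, Gamma_qpq = 0.000000, Gamma_qqq = 0.000000
  tau = 0.625000: gamma = (-0.343750, -0.035156), gamma' = (0.250000, 0.187500); Gamma_ppp = -0.453603, Gamma_ppq = 0.000000, Gamma_pqq = 0.000000, Gamma_qpp = 0.000000, Gamma_qpq = 0.000000, Gamma_qqq = 0.000000
  tau = 0.750000: gamma = (-0.312500, -0.015625), gamma' = (0.250000, 0.125000); Gamma_ppp = -0.415957, Gamma_ppq = 0.000000, Gamma_pqq = 0.000000, Gamma_qpp = 0.000000, Gamma_qpq = 0.000000, Gamma_qqq = 0.000000
  tau = 0.875000: gamma = (-0.281250, -0.003906), gamma' = (0.250000, 0.062500); Gamma_ppp = -0.377272, Gamma_ppq = 0.000000, Gamma_pqq = 0.000000, Gamma_qpp = 0.000000, Gamma_qpq = 0.000000, Gamma_qqq = 0.000000
  tau = 1.000000: gamma = (-0.250000, 0.000000), gamma' = (0.250000, 0.000000); Gamma_ppp = -0.337655, Gamma_ppq = 0.000000, Gamma_pqq = 0.000000, Gamma_qpp = 0.000000, Gamma_qpq = 0.000000, Gamma_qqq = 0.000000
step 0: V^p = -0.1250, V^q = -0.1250
step 1: k1 = (-0.019464, 0.000000), k2 = (-0.018854, 0.000000), k3 = (-0.018843, 0.000000), k4 = (-0.018137, 0.000000); V <- V + (h/6)(k1 + 2k2 + 2k3 + k4): V^p = -0.1297, V^q = -0.1250
step 2: k1 = (-0.018137, 0.000000), k2 = (-0.017334, 0.000000), k3 = (-0.017321, 0.000000), k4 = (-0.016423, 0.000000); V <- V + (h/6)(k1 + 2k2 + 2k3 + k4): V^p = -0.1340, V^q = -0.1250
step 3: k1 = (-0.016423, 0.000000), k2 = (-0.015433, 0.000000), k3 = (-0.015419, 0.000000), k4 = (-0.014339, 0.000000); V <- V + (h/6)(k1 + 2k2 + 2k3 + k4): V^p = -0.1379, V^q = -0.1250
step 4: k1 = (-0.014339, 0.000000), k2 = (-0.013174, 0.000000), k3 = (-0.013161, 0.000000), k4 = (-0.011917, 0.000000); V <- V + (h/6)(k1 + 2k2 + 2k3 + k4): V^p = -0.1412, V^q = -0.1250


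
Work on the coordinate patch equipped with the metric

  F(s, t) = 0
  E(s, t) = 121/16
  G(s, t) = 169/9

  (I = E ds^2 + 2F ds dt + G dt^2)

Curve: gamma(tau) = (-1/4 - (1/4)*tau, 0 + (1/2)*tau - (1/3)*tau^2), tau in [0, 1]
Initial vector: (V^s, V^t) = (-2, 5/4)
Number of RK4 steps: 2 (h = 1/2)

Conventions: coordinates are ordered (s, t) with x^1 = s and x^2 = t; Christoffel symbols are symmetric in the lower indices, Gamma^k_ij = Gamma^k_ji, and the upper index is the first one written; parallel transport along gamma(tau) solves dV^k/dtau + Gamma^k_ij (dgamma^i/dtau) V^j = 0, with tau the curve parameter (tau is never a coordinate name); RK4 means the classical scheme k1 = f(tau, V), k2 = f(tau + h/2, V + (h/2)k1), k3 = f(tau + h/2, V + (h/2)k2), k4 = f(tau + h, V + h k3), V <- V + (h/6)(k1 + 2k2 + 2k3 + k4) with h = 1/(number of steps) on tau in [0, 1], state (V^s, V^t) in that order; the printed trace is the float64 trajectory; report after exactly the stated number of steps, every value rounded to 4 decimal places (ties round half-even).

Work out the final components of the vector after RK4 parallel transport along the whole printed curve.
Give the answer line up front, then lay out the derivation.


Answer: V^s = -2.0000, V^t = 1.2500

gamma'(tau) = (-1/4, 1/2 - (2/3)*tau); f(tau, V)^k = -Gamma^k_ij(gamma(tau)) gamma'^i(tau) V^j; h = 1/2; intermediate values shown to 6 dp
curve data and Christoffel symbols at the stage parameters:
  tau = 0.000000: gamma = (-0.250000, 0.000000), gamma' = (-0.250000, 0.500000); Gamma_sss = 0.000000, Gamma_sst = 0.000000, Gamma_stt = 0.000000, Gamma_tss = 0.000000, Gamma_tst = 0.000000, Gamma_ttt = 0.000000
  tau = 0.250000: gamma = (-0.312500, 0.104167), gamma' = (-0.250000, 0.333333); Gamma_sss = 0.000000, Gamma_sst = 0.000000, Gamma_stt = 0.000000, Gamma_tss = 0.000000, Gamma_tst = 0.000000, Gamma_ttt = 0.000000
  tau = 0.500000: gamma = (-0.375000, 0.166667), gamma' = (-0.250000, 0.166667); Gamma_sss = 0.000000, Gamma_sst = 0.000000, Gamma_stt = 0.000000, Gamma_tss = 0.000000, Gamma_tst = 0.000000, Gamma_ttt = 0.000000
  tau = 0.750000: gamma = (-0.437500, 0.187500), gamma' = (-0.250000, 0.000000); Gamma_sss = 0.000000, Gamma_sst = 0.000000, Gamma_stt = 0.000000, Gamma_tss = 0.000000, Gamma_tst = 0.000000, Gamma_ttt = 0.000000
  tau = 1.000000: gamma = (-0.500000, 0.166667), gamma' = (-0.250000, -0.166667); Gamma_sss = 0.000000, Gamma_sst = 0.000000, Gamma_stt = 0.000000, Gamma_tss = 0.000000, Gamma_tst = 0.000000, Gamma_ttt = 0.000000
step 0: V^s = -2.0000, V^t = 1.2500
step 1: k1 = (0.000000, 0.000000), k2 = (0.000000, 0.000000), k3 = (0.000000, 0.000000), k4 = (0.000000, 0.000000); V <- V + (h/6)(k1 + 2k2 + 2k3 + k4): V^s = -2.0000, V^t = 1.2500
step 2: k1 = (0.000000, 0.000000), k2 = (0.000000, 0.000000), k3 = (0.000000, 0.000000), k4 = (0.000000, 0.000000); V <- V + (h/6)(k1 + 2k2 + 2k3 + k4): V^s = -2.0000, V^t = 1.2500


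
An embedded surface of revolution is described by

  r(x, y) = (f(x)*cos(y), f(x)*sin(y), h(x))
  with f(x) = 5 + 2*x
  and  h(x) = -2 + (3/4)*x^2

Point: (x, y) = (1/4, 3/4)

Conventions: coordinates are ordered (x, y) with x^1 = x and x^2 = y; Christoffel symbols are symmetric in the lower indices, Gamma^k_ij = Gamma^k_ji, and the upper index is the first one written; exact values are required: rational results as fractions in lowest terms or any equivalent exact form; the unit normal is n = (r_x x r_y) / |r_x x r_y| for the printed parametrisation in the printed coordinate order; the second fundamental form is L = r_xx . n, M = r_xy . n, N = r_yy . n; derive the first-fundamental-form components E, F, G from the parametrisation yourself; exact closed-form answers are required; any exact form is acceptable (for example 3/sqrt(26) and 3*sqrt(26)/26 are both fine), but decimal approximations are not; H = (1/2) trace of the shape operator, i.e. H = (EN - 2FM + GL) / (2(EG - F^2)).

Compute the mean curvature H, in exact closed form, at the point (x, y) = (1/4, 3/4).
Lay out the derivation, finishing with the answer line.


f = 11/2, f' = 2, f'' = 0, h' = 3/8, h'' = 3/2
E = 265/64, F = 0, G = 121/4; answer radicand W^2 = 265/64
unnormalised second-form numerators: l = 3, m = 0, n = 33/16; L = l/sqrt(265/64), and similarly M = m/sqrt(W^2), N = n/sqrt(W^2)
H = (E*n - 2*F*m + G*l) / (2*(EG - F^2)*sqrt(W^2)); E*n - 2*F*m + G*l = 101673/1024, EG - F^2 = 32065/256, so H = (9243/23320)/sqrt(265/64)

Answer: H = 9243*sqrt(265)/772475
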